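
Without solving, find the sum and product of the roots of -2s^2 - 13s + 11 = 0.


For as^2+bs+c=0: sum = -b/a, product = c/a.
a=-2, b=-13, c=11
Sum = -(-13)/-2 = -13/2
Product = (11)/-2 = -11/2


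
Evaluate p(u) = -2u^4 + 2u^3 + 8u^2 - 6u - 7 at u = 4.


Using direct substitution:
  -2 * (4)^4 = -512
  2 * (4)^3 = 128
  8 * (4)^2 = 128
  -6 * (4)^1 = -24
  constant: -7
Sum = -512 + 128 + 128 - 24 - 7 = -287


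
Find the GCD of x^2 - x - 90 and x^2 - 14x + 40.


Factor each:
  x^2 - x - 90 = (x - 10)(x + 9)
  x^2 - 14x + 40 = (x - 10)(x - 4)
Common monic factor: x - 10


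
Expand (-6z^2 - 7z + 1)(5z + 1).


Distribute each term of the first polynomial:
  (-6z^2)(5z + 1) = -30z^3 - 6z^2
  (-7z)(5z + 1) = -35z^2 - 7z
  (1)(5z + 1) = 5z + 1
Sum: -30z^3 - 41z^2 - 2z + 1


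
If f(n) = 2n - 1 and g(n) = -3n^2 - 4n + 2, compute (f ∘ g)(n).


Substitute g(n) into f:
f(g(n)) = 2*(-3n^2 - 4n + 2) + (-1)
Expand and combine: -6n^2 - 8n + 3


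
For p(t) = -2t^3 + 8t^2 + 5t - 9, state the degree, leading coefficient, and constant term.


Highest power of t is 3, with coefficient -2. Constant term is -9.
Degree = 3, leading coefficient = -2, constant term = -9


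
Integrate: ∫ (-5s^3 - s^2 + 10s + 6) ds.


Reverse power rule on each term:
  ∫ -5s^3 ds = -(5/4)s^4
  ∫ -s^2 ds = -(1/3)s^3
  ∫ 10s ds = 5s^2
  ∫ 6 ds = 6s
F(s) = -(5/4)s^4 - (1/3)s^3 + 5s^2 + 6s + C


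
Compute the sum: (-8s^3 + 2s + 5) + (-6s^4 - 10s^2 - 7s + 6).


Align terms by degree and add:
  -8s^3 + 2s + 5
  -6s^4 - 10s^2 - 7s + 6
= -6s^4 - 8s^3 - 10s^2 - 5s + 11


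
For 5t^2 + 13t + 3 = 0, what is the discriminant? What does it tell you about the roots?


D = b^2 - 4ac = (13)^2 - 4(5)(3) = 169 - 60 = 109
Since D > 0: two distinct irrational roots


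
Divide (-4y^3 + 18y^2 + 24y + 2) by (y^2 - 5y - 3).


(-4y^3 + 18y^2 + 24y + 2) / (y^2 - 5y - 3)
Step 1: -4y * (y^2 - 5y - 3) = -4y^3 + 20y^2 + 12y; subtract.
Step 2: -2 * (y^2 - 5y - 3) = -2y^2 + 10y + 6; subtract.
Quotient: -4y - 2, Remainder: 2y - 4


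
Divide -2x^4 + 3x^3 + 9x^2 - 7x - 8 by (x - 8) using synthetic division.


Synthetic division with c = 8. Coefficients: -2, 3, 9, -7, -8
Bring down -2.
  -2 * 8 = -16; -16 + 3 = -13
  -13 * 8 = -104; -104 + 9 = -95
  -95 * 8 = -760; -760 - 7 = -767
  -767 * 8 = -6136; -6136 - 8 = -6144
Quotient: -2x^3 - 13x^2 - 95x - 767, Remainder: -6144


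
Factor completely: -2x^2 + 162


Roots satisfy r1 + r2 = -b/a = 0 and r1*r2 = c/a = -81.
So r1 = -9, r2 = 9.
-2x^2 + 162 = -2(x - r1)(x - r2) = -2(x + 9)(x - 9)


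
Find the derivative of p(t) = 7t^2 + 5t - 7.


Apply the power rule term by term:
  d/dt(7t^2) = 14t
  d/dt(5t) = 5
  d/dt(-7) = 0
p'(t) = 14t + 5


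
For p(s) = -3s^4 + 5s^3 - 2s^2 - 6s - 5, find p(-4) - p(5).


p(-4) = -1101
p(5) = -1335
p(-4) - p(5) = -1101 + 1335 = 234


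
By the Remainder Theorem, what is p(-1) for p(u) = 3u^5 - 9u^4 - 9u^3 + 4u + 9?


By the Remainder Theorem, the remainder equals p(-1):
  3*(-1)^5 = -3
  -9*(-1)^4 = -9
  -9*(-1)^3 = 9
  0*(-1)^2 = 0
  4*(-1)^1 = -4
  constant: 9
Sum: -3 - 9 + 9 + 0 - 4 + 9 = 2


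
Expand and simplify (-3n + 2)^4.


Expand (-3n + 2)^4 by repeated multiplication:
  (-3n + 2)^2 = 9n^2 - 12n + 4
  (-3n + 2)^3 = -27n^3 + 54n^2 - 36n + 8
= 81n^4 - 216n^3 + 216n^2 - 96n + 16


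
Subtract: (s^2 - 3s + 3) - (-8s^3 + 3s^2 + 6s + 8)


Distribute the minus sign:
  (s^2 - 3s + 3)
- (-8s^3 + 3s^2 + 6s + 8)
Negate second polynomial: 8s^3 - 3s^2 - 6s - 8
Add: 8s^3 - 2s^2 - 9s - 5


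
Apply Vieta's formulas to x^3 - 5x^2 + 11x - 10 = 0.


Monic cubic x^3+bx^2+cx+d=0: sum=-b, pairwise sum=c, product=-d.
b=-5, c=11, d=-10
r1+r2+r3 = 5
r1r2+r1r3+r2r3 = 11
r1r2r3 = 10


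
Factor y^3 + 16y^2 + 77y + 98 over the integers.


Try integer roots (divisors of 98). y=-7: p(-7)=0.
Divide out (y + 7): quotient is y^2 + 9y + 14.
Factor the quadratic: (y + 2)(y + 7)
Result: (y + 7)(y + 2)(y + 7)


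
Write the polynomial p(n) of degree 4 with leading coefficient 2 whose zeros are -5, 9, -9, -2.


p(n) = 2(n + 5)(n - 9)(n + 9)(n + 2)
Expand: 2n^4 + 14n^3 - 142n^2 - 1134n - 1620


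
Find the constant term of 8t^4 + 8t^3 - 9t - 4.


Read off the constant term: -4


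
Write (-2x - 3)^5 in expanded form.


Expand (-2x - 3)^5 by repeated multiplication:
  (-2x - 3)^2 = 4x^2 + 12x + 9
  (-2x - 3)^3 = -8x^3 - 36x^2 - 54x - 27
  (-2x - 3)^4 = 16x^4 + 96x^3 + 216x^2 + 216x + 81
= -32x^5 - 240x^4 - 720x^3 - 1080x^2 - 810x - 243


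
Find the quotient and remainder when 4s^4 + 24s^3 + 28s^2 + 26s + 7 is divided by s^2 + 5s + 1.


(4s^4 + 24s^3 + 28s^2 + 26s + 7) / (s^2 + 5s + 1)
Step 1: 4s^2 * (s^2 + 5s + 1) = 4s^4 + 20s^3 + 4s^2; subtract.
Step 2: 4s * (s^2 + 5s + 1) = 4s^3 + 20s^2 + 4s; subtract.
Step 3: 4 * (s^2 + 5s + 1) = 4s^2 + 20s + 4; subtract.
Quotient: 4s^2 + 4s + 4, Remainder: 2s + 3


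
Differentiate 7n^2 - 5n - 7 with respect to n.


Apply the power rule term by term:
  d/dn(7n^2) = 14n
  d/dn(-5n) = -5
  d/dn(-7) = 0
p'(n) = 14n - 5


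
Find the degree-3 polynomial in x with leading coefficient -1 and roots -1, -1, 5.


p(x) = -(x + 1)(x + 1)(x - 5)
Expand: -x^3 + 3x^2 + 9x + 5


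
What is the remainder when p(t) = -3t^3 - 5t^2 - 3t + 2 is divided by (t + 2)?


By the Remainder Theorem, the remainder equals p(-2):
  -3*(-2)^3 = 24
  -5*(-2)^2 = -20
  -3*(-2)^1 = 6
  constant: 2
Sum: 24 - 20 + 6 + 2 = 12


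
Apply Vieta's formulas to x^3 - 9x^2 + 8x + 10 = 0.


Monic cubic x^3+bx^2+cx+d=0: sum=-b, pairwise sum=c, product=-d.
b=-9, c=8, d=10
r1+r2+r3 = 9
r1r2+r1r3+r2r3 = 8
r1r2r3 = -10


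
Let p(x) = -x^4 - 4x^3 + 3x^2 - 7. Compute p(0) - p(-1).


p(0) = -7
p(-1) = -1
p(0) - p(-1) = -7 + 1 = -6


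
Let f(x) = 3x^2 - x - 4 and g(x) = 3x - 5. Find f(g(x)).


Substitute g(x) into f:
f(g(x)) = 3*(3x - 5)^2 + (-1)*(3x - 5) + (-4)
(3x - 5)^2 = 9x^2 - 30x + 25
Expand and combine: 27x^2 - 93x + 76


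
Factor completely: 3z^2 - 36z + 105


Roots satisfy r1 + r2 = -b/a = 12 and r1*r2 = c/a = 35.
So r1 = 7, r2 = 5.
3z^2 - 36z + 105 = 3(z - r1)(z - r2) = 3(z - 7)(z - 5)


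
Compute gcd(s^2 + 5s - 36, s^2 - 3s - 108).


Factor each:
  s^2 + 5s - 36 = (s + 9)(s - 4)
  s^2 - 3s - 108 = (s + 9)(s - 12)
Common monic factor: s + 9


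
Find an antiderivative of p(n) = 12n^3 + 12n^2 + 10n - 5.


Reverse power rule on each term:
  ∫ 12n^3 dn = 3n^4
  ∫ 12n^2 dn = 4n^3
  ∫ 10n dn = 5n^2
  ∫ -5 dn = -5n
F(n) = 3n^4 + 4n^3 + 5n^2 - 5n + C


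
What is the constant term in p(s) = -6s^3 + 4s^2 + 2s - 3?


Read off the constant term: -3


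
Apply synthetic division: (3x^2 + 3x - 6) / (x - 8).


Synthetic division with c = 8. Coefficients: 3, 3, -6
Bring down 3.
  3 * 8 = 24; 24 + 3 = 27
  27 * 8 = 216; 216 - 6 = 210
Quotient: 3x + 27, Remainder: 210


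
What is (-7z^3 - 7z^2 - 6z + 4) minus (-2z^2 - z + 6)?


Distribute the minus sign:
  (-7z^3 - 7z^2 - 6z + 4)
- (-2z^2 - z + 6)
Negate second polynomial: 2z^2 + z - 6
Add: -7z^3 - 5z^2 - 5z - 2


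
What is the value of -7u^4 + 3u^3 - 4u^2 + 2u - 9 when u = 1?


Using direct substitution:
  -7 * (1)^4 = -7
  3 * (1)^3 = 3
  -4 * (1)^2 = -4
  2 * (1)^1 = 2
  constant: -9
Sum = -7 + 3 - 4 + 2 - 9 = -15


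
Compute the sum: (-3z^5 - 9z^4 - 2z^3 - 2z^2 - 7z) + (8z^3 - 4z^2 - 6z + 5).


Align terms by degree and add:
  -3z^5 - 9z^4 - 2z^3 - 2z^2 - 7z
+ 8z^3 - 4z^2 - 6z + 5
= -3z^5 - 9z^4 + 6z^3 - 6z^2 - 13z + 5


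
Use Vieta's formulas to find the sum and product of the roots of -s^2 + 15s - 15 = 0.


For as^2+bs+c=0: sum = -b/a, product = c/a.
a=-1, b=15, c=-15
Sum = -(15)/-1 = 15
Product = (-15)/-1 = 15


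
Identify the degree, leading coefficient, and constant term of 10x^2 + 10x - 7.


Highest power of x is 2, with coefficient 10. Constant term is -7.
Degree = 2, leading coefficient = 10, constant term = -7


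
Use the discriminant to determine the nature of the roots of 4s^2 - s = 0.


D = b^2 - 4ac = (-1)^2 - 4(4)(0) = 1 = 1
Since D > 0: two distinct rational roots


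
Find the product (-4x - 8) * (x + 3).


Distribute each term of the first polynomial:
  (-4x)(x + 3) = -4x^2 - 12x
  (-8)(x + 3) = -8x - 24
Sum: -4x^2 - 20x - 24


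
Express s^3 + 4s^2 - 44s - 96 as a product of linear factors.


Try integer roots (divisors of -96). s=-8: p(-8)=0.
Divide out (s + 8): quotient is s^2 - 4s - 12.
Factor the quadratic: (s + 2)(s - 6)
Result: (s + 8)(s + 2)(s - 6)


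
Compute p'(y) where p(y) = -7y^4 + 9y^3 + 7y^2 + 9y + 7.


Apply the power rule term by term:
  d/dy(-7y^4) = -28y^3
  d/dy(9y^3) = 27y^2
  d/dy(7y^2) = 14y
  d/dy(9y) = 9
  d/dy(7) = 0
p'(y) = -28y^3 + 27y^2 + 14y + 9


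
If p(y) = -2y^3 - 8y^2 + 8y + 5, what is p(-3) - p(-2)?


p(-3) = -37
p(-2) = -27
p(-3) - p(-2) = -37 + 27 = -10


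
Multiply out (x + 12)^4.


Expand (x + 12)^4 by repeated multiplication:
  (x + 12)^2 = x^2 + 24x + 144
  (x + 12)^3 = x^3 + 36x^2 + 432x + 1728
= x^4 + 48x^3 + 864x^2 + 6912x + 20736


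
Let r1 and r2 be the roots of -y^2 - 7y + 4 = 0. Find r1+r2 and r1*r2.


For ay^2+by+c=0: sum = -b/a, product = c/a.
a=-1, b=-7, c=4
Sum = -(-7)/-1 = -7
Product = (4)/-1 = -4


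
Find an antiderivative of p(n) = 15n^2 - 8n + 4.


Reverse power rule on each term:
  ∫ 15n^2 dn = 5n^3
  ∫ -8n dn = -4n^2
  ∫ 4 dn = 4n
F(n) = 5n^3 - 4n^2 + 4n + C


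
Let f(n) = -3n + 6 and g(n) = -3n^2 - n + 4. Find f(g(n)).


Substitute g(n) into f:
f(g(n)) = -3*(-3n^2 - n + 4) + 6
Expand and combine: 9n^2 + 3n - 6


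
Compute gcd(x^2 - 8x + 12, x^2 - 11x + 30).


Factor each:
  x^2 - 8x + 12 = (x - 6)(x - 2)
  x^2 - 11x + 30 = (x - 6)(x - 5)
Common monic factor: x - 6


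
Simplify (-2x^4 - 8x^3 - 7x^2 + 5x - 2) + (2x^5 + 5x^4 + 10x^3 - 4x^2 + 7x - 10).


Align terms by degree and add:
  -2x^4 - 8x^3 - 7x^2 + 5x - 2
+ 2x^5 + 5x^4 + 10x^3 - 4x^2 + 7x - 10
= 2x^5 + 3x^4 + 2x^3 - 11x^2 + 12x - 12


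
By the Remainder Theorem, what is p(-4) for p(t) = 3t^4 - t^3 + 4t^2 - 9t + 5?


By the Remainder Theorem, the remainder equals p(-4):
  3*(-4)^4 = 768
  -1*(-4)^3 = 64
  4*(-4)^2 = 64
  -9*(-4)^1 = 36
  constant: 5
Sum: 768 + 64 + 64 + 36 + 5 = 937


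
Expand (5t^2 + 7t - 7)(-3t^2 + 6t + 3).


Distribute each term of the first polynomial:
  (5t^2)(-3t^2 + 6t + 3) = -15t^4 + 30t^3 + 15t^2
  (7t)(-3t^2 + 6t + 3) = -21t^3 + 42t^2 + 21t
  (-7)(-3t^2 + 6t + 3) = 21t^2 - 42t - 21
Sum: -15t^4 + 9t^3 + 78t^2 - 21t - 21


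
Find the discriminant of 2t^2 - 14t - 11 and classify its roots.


D = b^2 - 4ac = (-14)^2 - 4(2)(-11) = 196 + 88 = 284
Since D > 0: two distinct irrational roots


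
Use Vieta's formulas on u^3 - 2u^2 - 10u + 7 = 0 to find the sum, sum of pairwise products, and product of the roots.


Monic cubic u^3+bu^2+cu+d=0: sum=-b, pairwise sum=c, product=-d.
b=-2, c=-10, d=7
r1+r2+r3 = 2
r1r2+r1r3+r2r3 = -10
r1r2r3 = -7


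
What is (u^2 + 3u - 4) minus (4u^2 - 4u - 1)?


Distribute the minus sign:
  (u^2 + 3u - 4)
- (4u^2 - 4u - 1)
Negate second polynomial: -4u^2 + 4u + 1
Add: -3u^2 + 7u - 3


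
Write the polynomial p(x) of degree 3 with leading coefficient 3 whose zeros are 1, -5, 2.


p(x) = 3(x - 1)(x + 5)(x - 2)
Expand: 3x^3 + 6x^2 - 39x + 30


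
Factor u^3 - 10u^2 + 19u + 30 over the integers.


Try integer roots (divisors of 30). u=6: p(6)=0.
Divide out (u - 6): quotient is u^2 - 4u - 5.
Factor the quadratic: (u - 5)(u + 1)
Result: (u - 6)(u - 5)(u + 1)


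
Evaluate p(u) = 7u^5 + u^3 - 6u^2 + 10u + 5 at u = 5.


Using direct substitution:
  7 * (5)^5 = 21875
  0 * (5)^4 = 0
  1 * (5)^3 = 125
  -6 * (5)^2 = -150
  10 * (5)^1 = 50
  constant: 5
Sum = 21875 + 0 + 125 - 150 + 50 + 5 = 21905


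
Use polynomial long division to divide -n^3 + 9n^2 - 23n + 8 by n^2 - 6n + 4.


(-n^3 + 9n^2 - 23n + 8) / (n^2 - 6n + 4)
Step 1: -n * (n^2 - 6n + 4) = -n^3 + 6n^2 - 4n; subtract.
Step 2: 3 * (n^2 - 6n + 4) = 3n^2 - 18n + 12; subtract.
Quotient: -n + 3, Remainder: -n - 4


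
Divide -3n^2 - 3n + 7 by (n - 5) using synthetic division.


Synthetic division with c = 5. Coefficients: -3, -3, 7
Bring down -3.
  -3 * 5 = -15; -15 - 3 = -18
  -18 * 5 = -90; -90 + 7 = -83
Quotient: -3n - 18, Remainder: -83


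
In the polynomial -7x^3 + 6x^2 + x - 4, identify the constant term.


Read off the constant term: -4


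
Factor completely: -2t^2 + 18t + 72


Roots satisfy r1 + r2 = -b/a = 9 and r1*r2 = c/a = -36.
So r1 = 12, r2 = -3.
-2t^2 + 18t + 72 = -2(t - r1)(t - r2) = -2(t - 12)(t + 3)


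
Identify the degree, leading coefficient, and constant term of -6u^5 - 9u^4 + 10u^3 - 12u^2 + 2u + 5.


Highest power of u is 5, with coefficient -6. Constant term is 5.
Degree = 5, leading coefficient = -6, constant term = 5


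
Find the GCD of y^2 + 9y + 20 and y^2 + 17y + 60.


Factor each:
  y^2 + 9y + 20 = (y + 5)(y + 4)
  y^2 + 17y + 60 = (y + 5)(y + 12)
Common monic factor: y + 5


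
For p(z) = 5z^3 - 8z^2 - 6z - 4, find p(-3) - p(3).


p(-3) = -193
p(3) = 41
p(-3) - p(3) = -193 - 41 = -234


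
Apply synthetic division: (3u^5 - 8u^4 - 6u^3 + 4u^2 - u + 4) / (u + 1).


Synthetic division with c = -1. Coefficients: 3, -8, -6, 4, -1, 4
Bring down 3.
  3 * -1 = -3; -3 - 8 = -11
  -11 * -1 = 11; 11 - 6 = 5
  5 * -1 = -5; -5 + 4 = -1
  -1 * -1 = 1; 1 - 1 = 0
  0 * -1 = 0; 0 + 4 = 4
Quotient: 3u^4 - 11u^3 + 5u^2 - u, Remainder: 4


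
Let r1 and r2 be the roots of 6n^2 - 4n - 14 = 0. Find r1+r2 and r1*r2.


For an^2+bn+c=0: sum = -b/a, product = c/a.
a=6, b=-4, c=-14
Sum = -(-4)/6 = 2/3
Product = (-14)/6 = -7/3


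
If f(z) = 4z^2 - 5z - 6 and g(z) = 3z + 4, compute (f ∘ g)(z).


Substitute g(z) into f:
f(g(z)) = 4*(3z + 4)^2 + (-5)*(3z + 4) + (-6)
(3z + 4)^2 = 9z^2 + 24z + 16
Expand and combine: 36z^2 + 81z + 38


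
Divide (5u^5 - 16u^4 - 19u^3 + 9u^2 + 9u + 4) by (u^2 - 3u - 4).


(5u^5 - 16u^4 - 19u^3 + 9u^2 + 9u + 4) / (u^2 - 3u - 4)
Step 1: 5u^3 * (u^2 - 3u - 4) = 5u^5 - 15u^4 - 20u^3; subtract.
Step 2: -u^2 * (u^2 - 3u - 4) = -u^4 + 3u^3 + 4u^2; subtract.
Step 3: -2u * (u^2 - 3u - 4) = -2u^3 + 6u^2 + 8u; subtract.
Step 4: -1 * (u^2 - 3u - 4) = -u^2 + 3u + 4; subtract.
Quotient: 5u^3 - u^2 - 2u - 1, Remainder: -2u


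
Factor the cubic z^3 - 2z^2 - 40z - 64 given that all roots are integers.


Try integer roots (divisors of -64). z=-4: p(-4)=0.
Divide out (z + 4): quotient is z^2 - 6z - 16.
Factor the quadratic: (z - 8)(z + 2)
Result: (z + 4)(z - 8)(z + 2)


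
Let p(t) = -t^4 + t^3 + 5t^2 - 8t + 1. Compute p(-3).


Using direct substitution:
  -1 * (-3)^4 = -81
  1 * (-3)^3 = -27
  5 * (-3)^2 = 45
  -8 * (-3)^1 = 24
  constant: 1
Sum = -81 - 27 + 45 + 24 + 1 = -38


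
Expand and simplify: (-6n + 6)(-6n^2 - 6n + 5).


Distribute each term of the first polynomial:
  (-6n)(-6n^2 - 6n + 5) = 36n^3 + 36n^2 - 30n
  (6)(-6n^2 - 6n + 5) = -36n^2 - 36n + 30
Sum: 36n^3 - 66n + 30


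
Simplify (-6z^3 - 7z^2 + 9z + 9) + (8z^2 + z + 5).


Align terms by degree and add:
  -6z^3 - 7z^2 + 9z + 9
+ 8z^2 + z + 5
= -6z^3 + z^2 + 10z + 14


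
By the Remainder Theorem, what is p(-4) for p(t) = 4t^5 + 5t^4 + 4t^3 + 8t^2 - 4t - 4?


By the Remainder Theorem, the remainder equals p(-4):
  4*(-4)^5 = -4096
  5*(-4)^4 = 1280
  4*(-4)^3 = -256
  8*(-4)^2 = 128
  -4*(-4)^1 = 16
  constant: -4
Sum: -4096 + 1280 - 256 + 128 + 16 - 4 = -2932


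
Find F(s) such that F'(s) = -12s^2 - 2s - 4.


Reverse power rule on each term:
  ∫ -12s^2 ds = -4s^3
  ∫ -2s ds = -s^2
  ∫ -4 ds = -4s
F(s) = -4s^3 - s^2 - 4s + C


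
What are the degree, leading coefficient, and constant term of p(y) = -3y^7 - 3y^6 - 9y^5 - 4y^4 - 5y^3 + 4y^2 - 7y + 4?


Highest power of y is 7, with coefficient -3. Constant term is 4.
Degree = 7, leading coefficient = -3, constant term = 4


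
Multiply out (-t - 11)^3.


Expand (-t - 11)^3 by repeated multiplication:
  (-t - 11)^2 = t^2 + 22t + 121
= -t^3 - 33t^2 - 363t - 1331


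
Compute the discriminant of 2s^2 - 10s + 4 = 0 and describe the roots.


D = b^2 - 4ac = (-10)^2 - 4(2)(4) = 100 - 32 = 68
Since D > 0: two distinct irrational roots


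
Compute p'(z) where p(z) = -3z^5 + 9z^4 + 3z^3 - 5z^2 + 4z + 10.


Apply the power rule term by term:
  d/dz(-3z^5) = -15z^4
  d/dz(9z^4) = 36z^3
  d/dz(3z^3) = 9z^2
  d/dz(-5z^2) = -10z
  d/dz(4z) = 4
  d/dz(10) = 0
p'(z) = -15z^4 + 36z^3 + 9z^2 - 10z + 4


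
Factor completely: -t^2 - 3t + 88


Roots satisfy r1 + r2 = -b/a = -3 and r1*r2 = c/a = -88.
So r1 = -11, r2 = 8.
-t^2 - 3t + 88 = -(t - r1)(t - r2) = -(t + 11)(t - 8)


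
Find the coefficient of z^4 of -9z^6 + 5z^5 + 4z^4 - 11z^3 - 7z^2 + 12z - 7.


Read off the coefficient of z^4: 4


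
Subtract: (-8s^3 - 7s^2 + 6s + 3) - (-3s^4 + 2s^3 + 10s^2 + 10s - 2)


Distribute the minus sign:
  (-8s^3 - 7s^2 + 6s + 3)
- (-3s^4 + 2s^3 + 10s^2 + 10s - 2)
Negate second polynomial: 3s^4 - 2s^3 - 10s^2 - 10s + 2
Add: 3s^4 - 10s^3 - 17s^2 - 4s + 5


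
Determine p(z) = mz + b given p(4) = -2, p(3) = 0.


p(z) = mz + b. Using p(4)=-2, p(3)=0:
m = (-2)/(4 - 3) = -2/1 = -2
b = -2 - m*(4) = -2 + 8 = 6
p(z) = -2z + 6


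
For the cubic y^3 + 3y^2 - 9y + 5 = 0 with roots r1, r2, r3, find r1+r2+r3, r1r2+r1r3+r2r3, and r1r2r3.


Monic cubic y^3+by^2+cy+d=0: sum=-b, pairwise sum=c, product=-d.
b=3, c=-9, d=5
r1+r2+r3 = -3
r1r2+r1r3+r2r3 = -9
r1r2r3 = -5


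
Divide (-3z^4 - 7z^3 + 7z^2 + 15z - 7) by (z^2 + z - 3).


(-3z^4 - 7z^3 + 7z^2 + 15z - 7) / (z^2 + z - 3)
Step 1: -3z^2 * (z^2 + z - 3) = -3z^4 - 3z^3 + 9z^2; subtract.
Step 2: -4z * (z^2 + z - 3) = -4z^3 - 4z^2 + 12z; subtract.
Step 3: 2 * (z^2 + z - 3) = 2z^2 + 2z - 6; subtract.
Quotient: -3z^2 - 4z + 2, Remainder: z - 1


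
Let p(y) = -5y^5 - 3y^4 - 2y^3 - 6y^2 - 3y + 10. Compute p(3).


Using direct substitution:
  -5 * (3)^5 = -1215
  -3 * (3)^4 = -243
  -2 * (3)^3 = -54
  -6 * (3)^2 = -54
  -3 * (3)^1 = -9
  constant: 10
Sum = -1215 - 243 - 54 - 54 - 9 + 10 = -1565


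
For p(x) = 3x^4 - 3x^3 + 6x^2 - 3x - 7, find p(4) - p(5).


p(4) = 653
p(5) = 1628
p(4) - p(5) = 653 - 1628 = -975


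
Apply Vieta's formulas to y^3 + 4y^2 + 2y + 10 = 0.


Monic cubic y^3+by^2+cy+d=0: sum=-b, pairwise sum=c, product=-d.
b=4, c=2, d=10
r1+r2+r3 = -4
r1r2+r1r3+r2r3 = 2
r1r2r3 = -10


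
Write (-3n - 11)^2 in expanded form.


Expand (-3n - 11)^2 by repeated multiplication:
= 9n^2 + 66n + 121


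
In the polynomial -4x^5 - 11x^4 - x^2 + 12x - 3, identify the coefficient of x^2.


Read off the coefficient of x^2: -1


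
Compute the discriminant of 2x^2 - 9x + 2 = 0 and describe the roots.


D = b^2 - 4ac = (-9)^2 - 4(2)(2) = 81 - 16 = 65
Since D > 0: two distinct irrational roots


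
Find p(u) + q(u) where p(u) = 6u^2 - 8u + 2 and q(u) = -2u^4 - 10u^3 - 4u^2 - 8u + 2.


Align terms by degree and add:
  6u^2 - 8u + 2
  -2u^4 - 10u^3 - 4u^2 - 8u + 2
= -2u^4 - 10u^3 + 2u^2 - 16u + 4


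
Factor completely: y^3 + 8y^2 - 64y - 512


Try integer roots (divisors of -512). y=-8: p(-8)=0.
Divide out (y + 8): quotient is y^2 - 64.
Factor the quadratic: (y + 8)(y - 8)
Result: (y + 8)(y + 8)(y - 8)


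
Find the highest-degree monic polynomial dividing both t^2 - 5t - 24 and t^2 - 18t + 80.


Factor each:
  t^2 - 5t - 24 = (t - 8)(t + 3)
  t^2 - 18t + 80 = (t - 8)(t - 10)
Common monic factor: t - 8


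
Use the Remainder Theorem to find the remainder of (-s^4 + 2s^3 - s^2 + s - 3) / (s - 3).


By the Remainder Theorem, the remainder equals p(3):
  -1*(3)^4 = -81
  2*(3)^3 = 54
  -1*(3)^2 = -9
  1*(3)^1 = 3
  constant: -3
Sum: -81 + 54 - 9 + 3 - 3 = -36


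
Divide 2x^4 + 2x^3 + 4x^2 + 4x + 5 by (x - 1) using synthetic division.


Synthetic division with c = 1. Coefficients: 2, 2, 4, 4, 5
Bring down 2.
  2 * 1 = 2; 2 + 2 = 4
  4 * 1 = 4; 4 + 4 = 8
  8 * 1 = 8; 8 + 4 = 12
  12 * 1 = 12; 12 + 5 = 17
Quotient: 2x^3 + 4x^2 + 8x + 12, Remainder: 17


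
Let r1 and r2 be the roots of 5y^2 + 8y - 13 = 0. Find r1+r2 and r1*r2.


For ay^2+by+c=0: sum = -b/a, product = c/a.
a=5, b=8, c=-13
Sum = -(8)/5 = -8/5
Product = (-13)/5 = -13/5


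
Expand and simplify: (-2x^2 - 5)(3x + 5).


Distribute each term of the first polynomial:
  (-2x^2)(3x + 5) = -6x^3 - 10x^2
  (-5)(3x + 5) = -15x - 25
Sum: -6x^3 - 10x^2 - 15x - 25


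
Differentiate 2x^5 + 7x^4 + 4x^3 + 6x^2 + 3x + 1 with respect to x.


Apply the power rule term by term:
  d/dx(2x^5) = 10x^4
  d/dx(7x^4) = 28x^3
  d/dx(4x^3) = 12x^2
  d/dx(6x^2) = 12x
  d/dx(3x) = 3
  d/dx(1) = 0
p'(x) = 10x^4 + 28x^3 + 12x^2 + 12x + 3


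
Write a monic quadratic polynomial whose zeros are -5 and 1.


p(s) = (s + 5)(s - 1)
Expand: s^2 + 4s - 5


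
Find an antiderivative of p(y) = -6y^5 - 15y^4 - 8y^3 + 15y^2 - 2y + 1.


Reverse power rule on each term:
  ∫ -6y^5 dy = -y^6
  ∫ -15y^4 dy = -3y^5
  ∫ -8y^3 dy = -2y^4
  ∫ 15y^2 dy = 5y^3
  ∫ -2y dy = -y^2
  ∫ 1 dy = y
F(y) = -y^6 - 3y^5 - 2y^4 + 5y^3 - y^2 + y + C


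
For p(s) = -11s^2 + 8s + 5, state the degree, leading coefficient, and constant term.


Highest power of s is 2, with coefficient -11. Constant term is 5.
Degree = 2, leading coefficient = -11, constant term = 5


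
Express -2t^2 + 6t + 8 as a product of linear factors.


Roots satisfy r1 + r2 = -b/a = 3 and r1*r2 = c/a = -4.
So r1 = 4, r2 = -1.
-2t^2 + 6t + 8 = -2(t - r1)(t - r2) = -2(t - 4)(t + 1)


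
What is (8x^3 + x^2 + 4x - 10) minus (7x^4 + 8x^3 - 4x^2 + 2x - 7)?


Distribute the minus sign:
  (8x^3 + x^2 + 4x - 10)
- (7x^4 + 8x^3 - 4x^2 + 2x - 7)
Negate second polynomial: -7x^4 - 8x^3 + 4x^2 - 2x + 7
Add: -7x^4 + 5x^2 + 2x - 3


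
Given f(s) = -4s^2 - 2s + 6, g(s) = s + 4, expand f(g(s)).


Substitute g(s) into f:
f(g(s)) = -4*(s + 4)^2 + (-2)*(s + 4) + 6
(s + 4)^2 = s^2 + 8s + 16
Expand and combine: -4s^2 - 34s - 66


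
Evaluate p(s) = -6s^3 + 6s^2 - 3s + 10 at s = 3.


Using direct substitution:
  -6 * (3)^3 = -162
  6 * (3)^2 = 54
  -3 * (3)^1 = -9
  constant: 10
Sum = -162 + 54 - 9 + 10 = -107


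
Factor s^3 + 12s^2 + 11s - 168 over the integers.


Try integer roots (divisors of -168). s=3: p(3)=0.
Divide out (s - 3): quotient is s^2 + 15s + 56.
Factor the quadratic: (s + 7)(s + 8)
Result: (s - 3)(s + 7)(s + 8)


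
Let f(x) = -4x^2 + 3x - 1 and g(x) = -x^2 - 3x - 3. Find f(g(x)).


Substitute g(x) into f:
f(g(x)) = -4*(-x^2 - 3x - 3)^2 + 3*(-x^2 - 3x - 3) + (-1)
(-x^2 - 3x - 3)^2 = x^4 + 6x^3 + 15x^2 + 18x + 9
Expand and combine: -4x^4 - 24x^3 - 63x^2 - 81x - 46


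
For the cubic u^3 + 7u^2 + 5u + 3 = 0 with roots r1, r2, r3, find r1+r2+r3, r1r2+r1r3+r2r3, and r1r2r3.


Monic cubic u^3+bu^2+cu+d=0: sum=-b, pairwise sum=c, product=-d.
b=7, c=5, d=3
r1+r2+r3 = -7
r1r2+r1r3+r2r3 = 5
r1r2r3 = -3


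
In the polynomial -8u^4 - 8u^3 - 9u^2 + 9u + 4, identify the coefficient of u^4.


Read off the coefficient of u^4: -8


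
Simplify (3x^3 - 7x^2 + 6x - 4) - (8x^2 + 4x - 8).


Distribute the minus sign:
  (3x^3 - 7x^2 + 6x - 4)
- (8x^2 + 4x - 8)
Negate second polynomial: -8x^2 - 4x + 8
Add: 3x^3 - 15x^2 + 2x + 4


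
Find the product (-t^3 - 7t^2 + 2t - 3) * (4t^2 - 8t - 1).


Distribute each term of the first polynomial:
  (-t^3)(4t^2 - 8t - 1) = -4t^5 + 8t^4 + t^3
  (-7t^2)(4t^2 - 8t - 1) = -28t^4 + 56t^3 + 7t^2
  (2t)(4t^2 - 8t - 1) = 8t^3 - 16t^2 - 2t
  (-3)(4t^2 - 8t - 1) = -12t^2 + 24t + 3
Sum: -4t^5 - 20t^4 + 65t^3 - 21t^2 + 22t + 3


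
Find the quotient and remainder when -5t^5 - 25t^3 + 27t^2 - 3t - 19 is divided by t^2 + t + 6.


(-5t^5 - 25t^3 + 27t^2 - 3t - 19) / (t^2 + t + 6)
Step 1: -5t^3 * (t^2 + t + 6) = -5t^5 - 5t^4 - 30t^3; subtract.
Step 2: 5t^2 * (t^2 + t + 6) = 5t^4 + 5t^3 + 30t^2; subtract.
Step 3: 0 * (t^2 + t + 6) = 0; subtract.
Step 4: -3 * (t^2 + t + 6) = -3t^2 - 3t - 18; subtract.
Quotient: -5t^3 + 5t^2 - 3, Remainder: -1


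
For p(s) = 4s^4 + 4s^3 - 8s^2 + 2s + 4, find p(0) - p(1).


p(0) = 4
p(1) = 6
p(0) - p(1) = 4 - 6 = -2


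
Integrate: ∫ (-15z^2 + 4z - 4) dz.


Reverse power rule on each term:
  ∫ -15z^2 dz = -5z^3
  ∫ 4z dz = 2z^2
  ∫ -4 dz = -4z
F(z) = -5z^3 + 2z^2 - 4z + C


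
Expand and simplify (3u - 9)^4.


Expand (3u - 9)^4 by repeated multiplication:
  (3u - 9)^2 = 9u^2 - 54u + 81
  (3u - 9)^3 = 27u^3 - 243u^2 + 729u - 729
= 81u^4 - 972u^3 + 4374u^2 - 8748u + 6561


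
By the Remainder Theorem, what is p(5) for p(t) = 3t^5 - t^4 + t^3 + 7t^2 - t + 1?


By the Remainder Theorem, the remainder equals p(5):
  3*(5)^5 = 9375
  -1*(5)^4 = -625
  1*(5)^3 = 125
  7*(5)^2 = 175
  -1*(5)^1 = -5
  constant: 1
Sum: 9375 - 625 + 125 + 175 - 5 + 1 = 9046


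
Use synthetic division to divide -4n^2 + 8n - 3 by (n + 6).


Synthetic division with c = -6. Coefficients: -4, 8, -3
Bring down -4.
  -4 * -6 = 24; 24 + 8 = 32
  32 * -6 = -192; -192 - 3 = -195
Quotient: -4n + 32, Remainder: -195


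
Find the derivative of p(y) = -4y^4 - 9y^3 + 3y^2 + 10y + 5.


Apply the power rule term by term:
  d/dy(-4y^4) = -16y^3
  d/dy(-9y^3) = -27y^2
  d/dy(3y^2) = 6y
  d/dy(10y) = 10
  d/dy(5) = 0
p'(y) = -16y^3 - 27y^2 + 6y + 10


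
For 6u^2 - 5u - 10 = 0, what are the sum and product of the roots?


For au^2+bu+c=0: sum = -b/a, product = c/a.
a=6, b=-5, c=-10
Sum = -(-5)/6 = 5/6
Product = (-10)/6 = -5/3


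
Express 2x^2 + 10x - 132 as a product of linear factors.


Roots satisfy r1 + r2 = -b/a = -5 and r1*r2 = c/a = -66.
So r1 = 6, r2 = -11.
2x^2 + 10x - 132 = 2(x - r1)(x - r2) = 2(x - 6)(x + 11)


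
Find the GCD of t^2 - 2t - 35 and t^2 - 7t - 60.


Factor each:
  t^2 - 2t - 35 = (t + 5)(t - 7)
  t^2 - 7t - 60 = (t + 5)(t - 12)
Common monic factor: t + 5


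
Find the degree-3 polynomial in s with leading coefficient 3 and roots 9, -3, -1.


p(s) = 3(s - 9)(s + 3)(s + 1)
Expand: 3s^3 - 15s^2 - 99s - 81


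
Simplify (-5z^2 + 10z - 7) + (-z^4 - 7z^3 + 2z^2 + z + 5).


Align terms by degree and add:
  -5z^2 + 10z - 7
  -z^4 - 7z^3 + 2z^2 + z + 5
= -z^4 - 7z^3 - 3z^2 + 11z - 2


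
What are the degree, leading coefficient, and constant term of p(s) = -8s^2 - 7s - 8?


Highest power of s is 2, with coefficient -8. Constant term is -8.
Degree = 2, leading coefficient = -8, constant term = -8


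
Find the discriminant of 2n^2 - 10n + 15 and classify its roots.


D = b^2 - 4ac = (-10)^2 - 4(2)(15) = 100 - 120 = -20
Since D < 0: two complex conjugate roots (no real roots)


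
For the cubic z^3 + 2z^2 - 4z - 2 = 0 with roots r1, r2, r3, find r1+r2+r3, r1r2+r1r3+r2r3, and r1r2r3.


Monic cubic z^3+bz^2+cz+d=0: sum=-b, pairwise sum=c, product=-d.
b=2, c=-4, d=-2
r1+r2+r3 = -2
r1r2+r1r3+r2r3 = -4
r1r2r3 = 2


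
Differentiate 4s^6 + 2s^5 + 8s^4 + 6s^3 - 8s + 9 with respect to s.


Apply the power rule term by term:
  d/ds(4s^6) = 24s^5
  d/ds(2s^5) = 10s^4
  d/ds(8s^4) = 32s^3
  d/ds(6s^3) = 18s^2
  d/ds(-8s) = -8
  d/ds(9) = 0
p'(s) = 24s^5 + 10s^4 + 32s^3 + 18s^2 - 8


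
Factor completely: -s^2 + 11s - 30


Roots satisfy r1 + r2 = -b/a = 11 and r1*r2 = c/a = 30.
So r1 = 6, r2 = 5.
-s^2 + 11s - 30 = -(s - r1)(s - r2) = -(s - 6)(s - 5)


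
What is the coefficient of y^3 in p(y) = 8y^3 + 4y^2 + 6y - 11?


Read off the coefficient of y^3: 8


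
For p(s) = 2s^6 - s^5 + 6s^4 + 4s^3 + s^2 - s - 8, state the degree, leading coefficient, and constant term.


Highest power of s is 6, with coefficient 2. Constant term is -8.
Degree = 6, leading coefficient = 2, constant term = -8


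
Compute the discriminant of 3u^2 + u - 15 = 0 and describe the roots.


D = b^2 - 4ac = (1)^2 - 4(3)(-15) = 1 + 180 = 181
Since D > 0: two distinct irrational roots


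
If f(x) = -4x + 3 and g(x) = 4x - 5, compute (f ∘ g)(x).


Substitute g(x) into f:
f(g(x)) = -4*(4x - 5) + 3
Expand and combine: -16x + 23


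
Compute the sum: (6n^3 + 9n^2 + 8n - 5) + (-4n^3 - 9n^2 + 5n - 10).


Align terms by degree and add:
  6n^3 + 9n^2 + 8n - 5
  -4n^3 - 9n^2 + 5n - 10
= 2n^3 + 13n - 15


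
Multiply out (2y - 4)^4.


Expand (2y - 4)^4 by repeated multiplication:
  (2y - 4)^2 = 4y^2 - 16y + 16
  (2y - 4)^3 = 8y^3 - 48y^2 + 96y - 64
= 16y^4 - 128y^3 + 384y^2 - 512y + 256


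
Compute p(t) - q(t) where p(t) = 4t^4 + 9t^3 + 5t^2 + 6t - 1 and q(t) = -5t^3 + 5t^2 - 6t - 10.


Distribute the minus sign:
  (4t^4 + 9t^3 + 5t^2 + 6t - 1)
- (-5t^3 + 5t^2 - 6t - 10)
Negate second polynomial: 5t^3 - 5t^2 + 6t + 10
Add: 4t^4 + 14t^3 + 12t + 9


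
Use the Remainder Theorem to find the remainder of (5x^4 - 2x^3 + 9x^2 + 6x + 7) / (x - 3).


By the Remainder Theorem, the remainder equals p(3):
  5*(3)^4 = 405
  -2*(3)^3 = -54
  9*(3)^2 = 81
  6*(3)^1 = 18
  constant: 7
Sum: 405 - 54 + 81 + 18 + 7 = 457


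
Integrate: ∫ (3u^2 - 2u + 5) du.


Reverse power rule on each term:
  ∫ 3u^2 du = u^3
  ∫ -2u du = -u^2
  ∫ 5 du = 5u
F(u) = u^3 - u^2 + 5u + C


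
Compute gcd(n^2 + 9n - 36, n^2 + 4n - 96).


Factor each:
  n^2 + 9n - 36 = (n + 12)(n - 3)
  n^2 + 4n - 96 = (n + 12)(n - 8)
Common monic factor: n + 12


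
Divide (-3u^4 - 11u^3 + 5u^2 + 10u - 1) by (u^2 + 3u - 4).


(-3u^4 - 11u^3 + 5u^2 + 10u - 1) / (u^2 + 3u - 4)
Step 1: -3u^2 * (u^2 + 3u - 4) = -3u^4 - 9u^3 + 12u^2; subtract.
Step 2: -2u * (u^2 + 3u - 4) = -2u^3 - 6u^2 + 8u; subtract.
Step 3: -1 * (u^2 + 3u - 4) = -u^2 - 3u + 4; subtract.
Quotient: -3u^2 - 2u - 1, Remainder: 5u - 5


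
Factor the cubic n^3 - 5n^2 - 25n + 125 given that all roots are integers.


Try integer roots (divisors of 125). n=5: p(5)=0.
Divide out (n - 5): quotient is n^2 - 25.
Factor the quadratic: (n + 5)(n - 5)
Result: (n - 5)(n + 5)(n - 5)


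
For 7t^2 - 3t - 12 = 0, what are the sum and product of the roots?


For at^2+bt+c=0: sum = -b/a, product = c/a.
a=7, b=-3, c=-12
Sum = -(-3)/7 = 3/7
Product = (-12)/7 = -12/7


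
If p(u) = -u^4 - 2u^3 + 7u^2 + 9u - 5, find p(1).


Using direct substitution:
  -1 * (1)^4 = -1
  -2 * (1)^3 = -2
  7 * (1)^2 = 7
  9 * (1)^1 = 9
  constant: -5
Sum = -1 - 2 + 7 + 9 - 5 = 8


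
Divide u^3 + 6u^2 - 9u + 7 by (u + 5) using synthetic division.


Synthetic division with c = -5. Coefficients: 1, 6, -9, 7
Bring down 1.
  1 * -5 = -5; -5 + 6 = 1
  1 * -5 = -5; -5 - 9 = -14
  -14 * -5 = 70; 70 + 7 = 77
Quotient: u^2 + u - 14, Remainder: 77


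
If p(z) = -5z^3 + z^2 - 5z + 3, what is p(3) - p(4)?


p(3) = -138
p(4) = -321
p(3) - p(4) = -138 + 321 = 183


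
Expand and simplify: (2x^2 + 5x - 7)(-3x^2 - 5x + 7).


Distribute each term of the first polynomial:
  (2x^2)(-3x^2 - 5x + 7) = -6x^4 - 10x^3 + 14x^2
  (5x)(-3x^2 - 5x + 7) = -15x^3 - 25x^2 + 35x
  (-7)(-3x^2 - 5x + 7) = 21x^2 + 35x - 49
Sum: -6x^4 - 25x^3 + 10x^2 + 70x - 49


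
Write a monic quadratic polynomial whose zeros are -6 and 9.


p(u) = (u + 6)(u - 9)
Expand: u^2 - 3u - 54


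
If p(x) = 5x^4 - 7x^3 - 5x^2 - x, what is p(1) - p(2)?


p(1) = -8
p(2) = 2
p(1) - p(2) = -8 - 2 = -10


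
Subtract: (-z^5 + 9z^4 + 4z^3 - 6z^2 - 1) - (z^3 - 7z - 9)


Distribute the minus sign:
  (-z^5 + 9z^4 + 4z^3 - 6z^2 - 1)
- (z^3 - 7z - 9)
Negate second polynomial: -z^3 + 7z + 9
Add: -z^5 + 9z^4 + 3z^3 - 6z^2 + 7z + 8


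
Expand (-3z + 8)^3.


Expand (-3z + 8)^3 by repeated multiplication:
  (-3z + 8)^2 = 9z^2 - 48z + 64
= -27z^3 + 216z^2 - 576z + 512


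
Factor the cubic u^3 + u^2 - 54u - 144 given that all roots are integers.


Try integer roots (divisors of -144). u=-6: p(-6)=0.
Divide out (u + 6): quotient is u^2 - 5u - 24.
Factor the quadratic: (u + 3)(u - 8)
Result: (u + 6)(u + 3)(u - 8)


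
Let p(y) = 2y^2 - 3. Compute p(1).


Using direct substitution:
  2 * (1)^2 = 2
  0 * (1)^1 = 0
  constant: -3
Sum = 2 + 0 - 3 = -1


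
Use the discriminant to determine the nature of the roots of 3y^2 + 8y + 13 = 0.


D = b^2 - 4ac = (8)^2 - 4(3)(13) = 64 - 156 = -92
Since D < 0: two complex conjugate roots (no real roots)


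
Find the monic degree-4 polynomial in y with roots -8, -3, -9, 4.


p(y) = (y + 8)(y + 3)(y + 9)(y - 4)
Expand: y^4 + 16y^3 + 43y^2 - 276y - 864


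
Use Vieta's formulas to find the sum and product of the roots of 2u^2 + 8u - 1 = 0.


For au^2+bu+c=0: sum = -b/a, product = c/a.
a=2, b=8, c=-1
Sum = -(8)/2 = -4
Product = (-1)/2 = -1/2


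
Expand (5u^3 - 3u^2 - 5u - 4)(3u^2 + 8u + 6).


Distribute each term of the first polynomial:
  (5u^3)(3u^2 + 8u + 6) = 15u^5 + 40u^4 + 30u^3
  (-3u^2)(3u^2 + 8u + 6) = -9u^4 - 24u^3 - 18u^2
  (-5u)(3u^2 + 8u + 6) = -15u^3 - 40u^2 - 30u
  (-4)(3u^2 + 8u + 6) = -12u^2 - 32u - 24
Sum: 15u^5 + 31u^4 - 9u^3 - 70u^2 - 62u - 24


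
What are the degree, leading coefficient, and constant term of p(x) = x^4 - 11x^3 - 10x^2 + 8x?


Highest power of x is 4, with coefficient 1. Constant term is 0.
Degree = 4, leading coefficient = 1, constant term = 0


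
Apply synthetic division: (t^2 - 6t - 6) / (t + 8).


Synthetic division with c = -8. Coefficients: 1, -6, -6
Bring down 1.
  1 * -8 = -8; -8 - 6 = -14
  -14 * -8 = 112; 112 - 6 = 106
Quotient: t - 14, Remainder: 106


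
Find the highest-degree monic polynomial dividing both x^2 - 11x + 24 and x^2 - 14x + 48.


Factor each:
  x^2 - 11x + 24 = (x - 8)(x - 3)
  x^2 - 14x + 48 = (x - 8)(x - 6)
Common monic factor: x - 8


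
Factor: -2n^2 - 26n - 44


Roots satisfy r1 + r2 = -b/a = -13 and r1*r2 = c/a = 22.
So r1 = -11, r2 = -2.
-2n^2 - 26n - 44 = -2(n - r1)(n - r2) = -2(n + 11)(n + 2)


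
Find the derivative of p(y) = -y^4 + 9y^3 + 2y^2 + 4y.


Apply the power rule term by term:
  d/dy(-y^4) = -4y^3
  d/dy(9y^3) = 27y^2
  d/dy(2y^2) = 4y
  d/dy(4y) = 4
p'(y) = -4y^3 + 27y^2 + 4y + 4


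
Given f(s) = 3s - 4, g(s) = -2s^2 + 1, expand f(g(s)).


Substitute g(s) into f:
f(g(s)) = 3*(-2s^2 + 1) + (-4)
Expand and combine: -6s^2 - 1


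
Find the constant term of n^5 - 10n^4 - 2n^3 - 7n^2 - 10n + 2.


Read off the constant term: 2


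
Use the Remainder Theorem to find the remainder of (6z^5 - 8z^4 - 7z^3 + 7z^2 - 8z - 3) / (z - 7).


By the Remainder Theorem, the remainder equals p(7):
  6*(7)^5 = 100842
  -8*(7)^4 = -19208
  -7*(7)^3 = -2401
  7*(7)^2 = 343
  -8*(7)^1 = -56
  constant: -3
Sum: 100842 - 19208 - 2401 + 343 - 56 - 3 = 79517


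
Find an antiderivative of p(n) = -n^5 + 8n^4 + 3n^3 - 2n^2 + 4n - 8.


Reverse power rule on each term:
  ∫ -n^5 dn = -(1/6)n^6
  ∫ 8n^4 dn = (8/5)n^5
  ∫ 3n^3 dn = (3/4)n^4
  ∫ -2n^2 dn = -(2/3)n^3
  ∫ 4n dn = 2n^2
  ∫ -8 dn = -8n
F(n) = -(1/6)n^6 + (8/5)n^5 + (3/4)n^4 - (2/3)n^3 + 2n^2 - 8n + C


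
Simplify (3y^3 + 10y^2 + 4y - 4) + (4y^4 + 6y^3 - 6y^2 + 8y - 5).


Align terms by degree and add:
  3y^3 + 10y^2 + 4y - 4
+ 4y^4 + 6y^3 - 6y^2 + 8y - 5
= 4y^4 + 9y^3 + 4y^2 + 12y - 9


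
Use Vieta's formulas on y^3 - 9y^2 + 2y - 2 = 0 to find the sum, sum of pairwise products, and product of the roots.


Monic cubic y^3+by^2+cy+d=0: sum=-b, pairwise sum=c, product=-d.
b=-9, c=2, d=-2
r1+r2+r3 = 9
r1r2+r1r3+r2r3 = 2
r1r2r3 = 2


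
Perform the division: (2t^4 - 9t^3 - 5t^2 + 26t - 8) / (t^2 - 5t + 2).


(2t^4 - 9t^3 - 5t^2 + 26t - 8) / (t^2 - 5t + 2)
Step 1: 2t^2 * (t^2 - 5t + 2) = 2t^4 - 10t^3 + 4t^2; subtract.
Step 2: t * (t^2 - 5t + 2) = t^3 - 5t^2 + 2t; subtract.
Step 3: -4 * (t^2 - 5t + 2) = -4t^2 + 20t - 8; subtract.
Quotient: 2t^2 + t - 4, Remainder: 4t


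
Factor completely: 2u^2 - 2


Roots satisfy r1 + r2 = -b/a = 0 and r1*r2 = c/a = -1.
So r1 = 1, r2 = -1.
2u^2 - 2 = 2(u - r1)(u - r2) = 2(u - 1)(u + 1)


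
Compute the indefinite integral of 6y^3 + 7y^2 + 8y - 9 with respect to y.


Reverse power rule on each term:
  ∫ 6y^3 dy = (3/2)y^4
  ∫ 7y^2 dy = (7/3)y^3
  ∫ 8y dy = 4y^2
  ∫ -9 dy = -9y
F(y) = (3/2)y^4 + (7/3)y^3 + 4y^2 - 9y + C


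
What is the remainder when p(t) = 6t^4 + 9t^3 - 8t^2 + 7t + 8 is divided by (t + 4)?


By the Remainder Theorem, the remainder equals p(-4):
  6*(-4)^4 = 1536
  9*(-4)^3 = -576
  -8*(-4)^2 = -128
  7*(-4)^1 = -28
  constant: 8
Sum: 1536 - 576 - 128 - 28 + 8 = 812


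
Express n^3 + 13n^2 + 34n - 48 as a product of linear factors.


Try integer roots (divisors of -48). n=1: p(1)=0.
Divide out (n - 1): quotient is n^2 + 14n + 48.
Factor the quadratic: (n + 6)(n + 8)
Result: (n - 1)(n + 6)(n + 8)


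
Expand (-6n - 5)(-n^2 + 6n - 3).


Distribute each term of the first polynomial:
  (-6n)(-n^2 + 6n - 3) = 6n^3 - 36n^2 + 18n
  (-5)(-n^2 + 6n - 3) = 5n^2 - 30n + 15
Sum: 6n^3 - 31n^2 - 12n + 15


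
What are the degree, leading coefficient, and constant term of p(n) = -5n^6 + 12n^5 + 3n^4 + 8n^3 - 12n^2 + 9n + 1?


Highest power of n is 6, with coefficient -5. Constant term is 1.
Degree = 6, leading coefficient = -5, constant term = 1


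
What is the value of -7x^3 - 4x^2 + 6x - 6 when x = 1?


Using direct substitution:
  -7 * (1)^3 = -7
  -4 * (1)^2 = -4
  6 * (1)^1 = 6
  constant: -6
Sum = -7 - 4 + 6 - 6 = -11


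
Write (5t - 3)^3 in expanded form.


Expand (5t - 3)^3 by repeated multiplication:
  (5t - 3)^2 = 25t^2 - 30t + 9
= 125t^3 - 225t^2 + 135t - 27


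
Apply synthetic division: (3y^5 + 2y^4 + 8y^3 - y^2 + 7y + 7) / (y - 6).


Synthetic division with c = 6. Coefficients: 3, 2, 8, -1, 7, 7
Bring down 3.
  3 * 6 = 18; 18 + 2 = 20
  20 * 6 = 120; 120 + 8 = 128
  128 * 6 = 768; 768 - 1 = 767
  767 * 6 = 4602; 4602 + 7 = 4609
  4609 * 6 = 27654; 27654 + 7 = 27661
Quotient: 3y^4 + 20y^3 + 128y^2 + 767y + 4609, Remainder: 27661


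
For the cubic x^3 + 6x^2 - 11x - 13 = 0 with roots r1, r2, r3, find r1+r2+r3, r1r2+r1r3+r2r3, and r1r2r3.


Monic cubic x^3+bx^2+cx+d=0: sum=-b, pairwise sum=c, product=-d.
b=6, c=-11, d=-13
r1+r2+r3 = -6
r1r2+r1r3+r2r3 = -11
r1r2r3 = 13


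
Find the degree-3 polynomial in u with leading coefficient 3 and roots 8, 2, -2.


p(u) = 3(u - 8)(u - 2)(u + 2)
Expand: 3u^3 - 24u^2 - 12u + 96


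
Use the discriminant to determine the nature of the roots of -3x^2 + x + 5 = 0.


D = b^2 - 4ac = (1)^2 - 4(-3)(5) = 1 + 60 = 61
Since D > 0: two distinct irrational roots


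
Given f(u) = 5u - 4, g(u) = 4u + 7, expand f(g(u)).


Substitute g(u) into f:
f(g(u)) = 5*(4u + 7) + (-4)
Expand and combine: 20u + 31


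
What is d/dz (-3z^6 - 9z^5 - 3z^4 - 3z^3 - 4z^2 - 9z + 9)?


Apply the power rule term by term:
  d/dz(-3z^6) = -18z^5
  d/dz(-9z^5) = -45z^4
  d/dz(-3z^4) = -12z^3
  d/dz(-3z^3) = -9z^2
  d/dz(-4z^2) = -8z
  d/dz(-9z) = -9
  d/dz(9) = 0
p'(z) = -18z^5 - 45z^4 - 12z^3 - 9z^2 - 8z - 9


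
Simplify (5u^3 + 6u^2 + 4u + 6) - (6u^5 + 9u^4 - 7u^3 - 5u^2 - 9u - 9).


Distribute the minus sign:
  (5u^3 + 6u^2 + 4u + 6)
- (6u^5 + 9u^4 - 7u^3 - 5u^2 - 9u - 9)
Negate second polynomial: -6u^5 - 9u^4 + 7u^3 + 5u^2 + 9u + 9
Add: -6u^5 - 9u^4 + 12u^3 + 11u^2 + 13u + 15


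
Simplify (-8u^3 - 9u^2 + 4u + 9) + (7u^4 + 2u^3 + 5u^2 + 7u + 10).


Align terms by degree and add:
  -8u^3 - 9u^2 + 4u + 9
+ 7u^4 + 2u^3 + 5u^2 + 7u + 10
= 7u^4 - 6u^3 - 4u^2 + 11u + 19


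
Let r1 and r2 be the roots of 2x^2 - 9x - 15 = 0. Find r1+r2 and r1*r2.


For ax^2+bx+c=0: sum = -b/a, product = c/a.
a=2, b=-9, c=-15
Sum = -(-9)/2 = 9/2
Product = (-15)/2 = -15/2


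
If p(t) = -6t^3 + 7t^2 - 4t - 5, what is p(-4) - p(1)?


p(-4) = 507
p(1) = -8
p(-4) - p(1) = 507 + 8 = 515


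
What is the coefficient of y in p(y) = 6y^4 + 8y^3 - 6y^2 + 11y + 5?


Read off the coefficient of y: 11


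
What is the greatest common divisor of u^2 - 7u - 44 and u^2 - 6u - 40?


Factor each:
  u^2 - 7u - 44 = (u + 4)(u - 11)
  u^2 - 6u - 40 = (u + 4)(u - 10)
Common monic factor: u + 4
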